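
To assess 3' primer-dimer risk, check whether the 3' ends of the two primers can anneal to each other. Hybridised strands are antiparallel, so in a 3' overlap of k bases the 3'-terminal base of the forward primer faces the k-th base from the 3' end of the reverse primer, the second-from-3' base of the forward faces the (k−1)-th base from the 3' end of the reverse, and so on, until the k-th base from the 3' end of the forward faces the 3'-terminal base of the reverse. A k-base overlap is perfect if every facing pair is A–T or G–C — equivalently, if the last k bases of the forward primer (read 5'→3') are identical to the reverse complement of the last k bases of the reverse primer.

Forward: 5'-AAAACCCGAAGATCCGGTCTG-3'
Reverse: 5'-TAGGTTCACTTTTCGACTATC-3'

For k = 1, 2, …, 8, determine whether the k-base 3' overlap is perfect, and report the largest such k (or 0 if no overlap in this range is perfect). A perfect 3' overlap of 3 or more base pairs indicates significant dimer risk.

Longest perfect overlap: 1 complementary base pair; below the dimer-risk threshold (threshold 3).

Last 8 bases (5'→3') — forward …CCGGTCTG, reverse …CGACTATC.
Reverse complement of the reverse primer's last 8 bases: GATAGTCG; its first k bases are the reverse complement of the reverse primer's last k bases, so a perfect k-base overlap needs the forward primer's last k bases to equal them.
Comparing (forward last k vs required): k=1: G vs G ✓; k=2: TG vs GA ✗; k=3: CTG vs GAT ✗; k=4: TCTG vs GATA ✗; k=5: GTCTG vs GATAG ✗; k=6: GGTCTG vs GATAGT ✗; k=7: CGGTCTG vs GATAGTC ✗; k=8: CCGGTCTG vs GATAGTCG ✗.
Only k = 1 is perfect, so the longest perfect 3' overlap is 1.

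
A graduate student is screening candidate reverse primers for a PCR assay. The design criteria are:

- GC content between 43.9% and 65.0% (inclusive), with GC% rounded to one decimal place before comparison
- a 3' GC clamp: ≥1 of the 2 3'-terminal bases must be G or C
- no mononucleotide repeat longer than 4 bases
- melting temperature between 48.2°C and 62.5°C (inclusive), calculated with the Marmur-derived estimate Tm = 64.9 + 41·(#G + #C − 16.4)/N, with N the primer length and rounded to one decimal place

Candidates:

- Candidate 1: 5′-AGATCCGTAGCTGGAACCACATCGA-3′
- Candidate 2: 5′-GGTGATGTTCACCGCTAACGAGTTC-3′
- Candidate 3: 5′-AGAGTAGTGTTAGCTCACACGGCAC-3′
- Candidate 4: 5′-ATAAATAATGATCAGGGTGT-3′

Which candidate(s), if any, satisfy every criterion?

Candidate 1, Candidate 2 and Candidate 3.

Candidate 1 (25 nt, A=8 T=4 G=6 C=7): GC 13/25 = 52.0% ✓; 3' end GA has 1 G/C ✓; longest run = 2 ✓; Tm = 64.9 + 41·(13 − 16.4)/25 = 59.3°C ✓ — passes.
Candidate 2 (25 nt, A=5 T=7 G=7 C=6): GC 13/25 = 52.0% ✓; 3' end TC has 1 G/C ✓; longest run = 2 ✓; Tm = 64.9 + 41·(13 − 16.4)/25 = 59.3°C ✓ — passes.
Candidate 3 (25 nt, A=7 T=5 G=7 C=6): GC 13/25 = 52.0% ✓; 3' end AC has 1 G/C ✓; longest run = 2 ✓; Tm = 64.9 + 41·(13 − 16.4)/25 = 59.3°C ✓ — passes.
Candidate 4 (20 nt, A=8 T=6 G=5 C=1): GC 6/20 = 30.0%, outside 43.9–65.0% ✗; 3' end GT has 1 G/C ✓; longest run = 3 ✓; Tm = 64.9 + 41·(6 − 16.4)/20 = 43.6°C, outside 48.2–62.5°C ✗ — fails.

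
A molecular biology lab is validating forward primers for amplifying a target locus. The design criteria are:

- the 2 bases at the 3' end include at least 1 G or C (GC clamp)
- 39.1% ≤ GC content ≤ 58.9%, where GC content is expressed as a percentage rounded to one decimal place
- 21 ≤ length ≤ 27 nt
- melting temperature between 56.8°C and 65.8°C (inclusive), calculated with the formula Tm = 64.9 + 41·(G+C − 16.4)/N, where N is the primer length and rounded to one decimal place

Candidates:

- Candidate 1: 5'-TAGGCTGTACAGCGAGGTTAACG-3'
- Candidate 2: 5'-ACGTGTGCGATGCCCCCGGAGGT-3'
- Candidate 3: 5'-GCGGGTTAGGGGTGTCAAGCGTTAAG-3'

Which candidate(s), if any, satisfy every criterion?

Candidate 1 (23 nt, A=6 T=5 G=8 C=4): 3' end CG has 2 G/C ✓; GC 12/23 = 52.2% ✓; length 23 ✓; Tm = 64.9 + 41·(12 − 16.4)/23 = 57.1°C ✓ — passes.
Candidate 2 (23 nt, A=3 T=4 G=9 C=7): 3' end GT has 1 G/C ✓; GC 16/23 = 69.6%, outside 39.1–58.9% ✗; length 23 ✓; Tm = 64.9 + 41·(16 − 16.4)/23 = 64.2°C ✓ — fails.
Candidate 3 (26 nt, A=5 T=6 G=12 C=3): 3' end AG has 1 G/C ✓; GC 15/26 = 57.7% ✓; length 26 ✓; Tm = 64.9 + 41·(15 − 16.4)/26 = 62.7°C ✓ — passes.

Candidate 1 and Candidate 3.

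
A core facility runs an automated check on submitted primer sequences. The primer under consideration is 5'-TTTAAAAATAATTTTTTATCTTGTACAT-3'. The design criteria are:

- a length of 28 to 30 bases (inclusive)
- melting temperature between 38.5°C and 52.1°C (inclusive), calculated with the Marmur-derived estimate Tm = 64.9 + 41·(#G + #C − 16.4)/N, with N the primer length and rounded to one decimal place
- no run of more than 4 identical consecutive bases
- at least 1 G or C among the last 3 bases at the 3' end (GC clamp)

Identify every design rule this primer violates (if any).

Fails: homopolymer run.

Base counts: A=10, T=15, G=1, C=2 (length 28).
length: length 28 ✓
Tm: Tm = 64.9 + 41·(3 − 16.4)/28 = 45.3°C ✓
homopolymer run: longest run = 6, exceeds 4 ✗
GC clamp: 3' end CAT has 1 G/C ✓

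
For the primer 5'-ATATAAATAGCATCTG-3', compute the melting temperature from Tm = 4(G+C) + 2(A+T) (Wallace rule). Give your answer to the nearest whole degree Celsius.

Base counts: A=7, T=5, G=2, C=2 (length 16).
Tm = 2·(7+5) + 4·(2+2) = 2·12 + 4·4 = 24 + 16 = 40°C.

40°C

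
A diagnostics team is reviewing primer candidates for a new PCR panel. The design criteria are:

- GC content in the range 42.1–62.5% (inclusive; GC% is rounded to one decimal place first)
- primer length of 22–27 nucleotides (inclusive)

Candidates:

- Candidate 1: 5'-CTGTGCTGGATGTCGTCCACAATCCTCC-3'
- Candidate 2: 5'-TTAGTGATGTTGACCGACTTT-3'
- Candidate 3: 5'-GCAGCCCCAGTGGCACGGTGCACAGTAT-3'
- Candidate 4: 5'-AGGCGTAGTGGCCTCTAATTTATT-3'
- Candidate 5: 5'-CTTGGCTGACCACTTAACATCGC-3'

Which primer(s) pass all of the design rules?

Candidate 5 only.

Candidate 1 (28 nt, A=4 T=8 G=6 C=10): GC 16/28 = 57.1% ✓; length 28, outside 22–27 ✗ — fails.
Candidate 2 (21 nt, A=4 T=9 G=5 C=3): GC 8/21 = 38.1%, outside 42.1–62.5% ✗; length 21, outside 22–27 ✗ — fails.
Candidate 3 (28 nt, A=6 T=4 G=9 C=9): GC 18/28 = 64.3%, outside 42.1–62.5% ✗; length 28, outside 22–27 ✗ — fails.
Candidate 4 (24 nt, A=5 T=9 G=6 C=4): GC 10/24 = 41.7%, outside 42.1–62.5% ✗; length 24 ✓ — fails.
Candidate 5 (23 nt, A=5 T=6 G=4 C=8): GC 12/23 = 52.2% ✓; length 23 ✓ — passes.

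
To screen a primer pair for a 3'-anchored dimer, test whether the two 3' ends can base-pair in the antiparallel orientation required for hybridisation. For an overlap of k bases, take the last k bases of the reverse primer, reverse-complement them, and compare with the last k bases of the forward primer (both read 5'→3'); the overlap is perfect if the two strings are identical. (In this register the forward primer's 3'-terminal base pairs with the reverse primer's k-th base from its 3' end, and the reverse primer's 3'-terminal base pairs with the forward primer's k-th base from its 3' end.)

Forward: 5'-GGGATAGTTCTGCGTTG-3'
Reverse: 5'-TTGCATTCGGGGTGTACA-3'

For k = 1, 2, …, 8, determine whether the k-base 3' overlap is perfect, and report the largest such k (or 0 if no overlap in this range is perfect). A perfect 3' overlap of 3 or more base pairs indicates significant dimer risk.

Last 8 bases (5'→3') — forward …CTGCGTTG, reverse …GGTGTACA.
Reverse complement of the reverse primer's last 8 bases: TGTACACC; its first k bases are the reverse complement of the reverse primer's last k bases, so a perfect k-base overlap needs the forward primer's last k bases to equal them.
Comparing (forward last k vs required): k=1: G vs T ✗; k=2: TG vs TG ✓; k=3: TTG vs TGT ✗; k=4: GTTG vs TGTA ✗; k=5: CGTTG vs TGTAC ✗; k=6: GCGTTG vs TGTACA ✗; k=7: TGCGTTG vs TGTACAC ✗; k=8: CTGCGTTG vs TGTACACC ✗.
Only k = 2 is perfect, so the longest perfect 3' overlap is 2.

Longest perfect overlap: 2 complementary base pairs; below the dimer-risk threshold (threshold 3).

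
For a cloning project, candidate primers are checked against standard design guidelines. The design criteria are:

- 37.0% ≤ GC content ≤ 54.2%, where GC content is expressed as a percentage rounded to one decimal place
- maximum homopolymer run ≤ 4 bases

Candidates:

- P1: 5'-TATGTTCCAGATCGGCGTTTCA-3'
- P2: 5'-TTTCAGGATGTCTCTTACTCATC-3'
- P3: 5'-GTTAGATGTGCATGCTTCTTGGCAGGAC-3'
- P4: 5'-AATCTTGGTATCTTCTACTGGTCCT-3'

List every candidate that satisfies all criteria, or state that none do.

P1, P2, P3 and P4.

P1 (22 nt, A=4 T=8 G=5 C=5): GC 10/22 = 45.5% ✓; longest run = 3 ✓ — passes.
P2 (23 nt, A=4 T=10 G=3 C=6): GC 9/23 = 39.1% ✓; longest run = 3 ✓ — passes.
P3 (28 nt, A=5 T=9 G=9 C=5): GC 14/28 = 50.0% ✓; longest run = 2 ✓ — passes.
P4 (25 nt, A=4 T=11 G=4 C=6): GC 10/25 = 40.0% ✓; longest run = 2 ✓ — passes.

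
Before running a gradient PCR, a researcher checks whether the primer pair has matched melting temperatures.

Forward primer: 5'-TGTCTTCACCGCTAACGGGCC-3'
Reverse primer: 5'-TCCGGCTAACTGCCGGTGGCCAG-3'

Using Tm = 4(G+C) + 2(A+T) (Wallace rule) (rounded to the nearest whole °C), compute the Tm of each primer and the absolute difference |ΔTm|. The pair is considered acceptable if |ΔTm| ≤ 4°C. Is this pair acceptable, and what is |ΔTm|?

Forward: A=3 T=5 G=5 C=8 → Tm = 2·8 + 4·13 = 68°C.
Reverse: A=3 T=4 G=8 C=8 → Tm = 2·7 + 4·16 = 78°C.
|ΔTm| = |68 − 78| = 10°C, > 4°C.

|ΔTm| = 10°C; the pair is not acceptable.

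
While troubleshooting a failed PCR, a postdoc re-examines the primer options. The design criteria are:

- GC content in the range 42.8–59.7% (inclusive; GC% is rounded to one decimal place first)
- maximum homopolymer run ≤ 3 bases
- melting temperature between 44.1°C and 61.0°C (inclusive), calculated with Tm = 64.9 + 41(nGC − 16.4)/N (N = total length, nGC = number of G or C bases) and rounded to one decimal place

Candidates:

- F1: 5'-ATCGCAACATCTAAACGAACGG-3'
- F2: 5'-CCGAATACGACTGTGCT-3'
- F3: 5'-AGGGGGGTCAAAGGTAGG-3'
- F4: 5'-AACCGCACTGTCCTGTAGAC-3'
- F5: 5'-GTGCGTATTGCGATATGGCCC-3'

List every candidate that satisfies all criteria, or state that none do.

F1, F2, F4 and F5.

F1 (22 nt, A=9 T=3 G=4 C=6): GC 10/22 = 45.5% ✓; longest run = 3 ✓; Tm = 64.9 + 41·(10 − 16.4)/22 = 53.0°C ✓ — passes.
F2 (17 nt, A=4 T=4 G=4 C=5): GC 9/17 = 52.9% ✓; longest run = 2 ✓; Tm = 64.9 + 41·(9 − 16.4)/17 = 47.1°C ✓ — passes.
F3 (18 nt, A=5 T=2 G=10 C=1): GC 11/18 = 61.1%, outside 42.8–59.7% ✗; longest run = 6, exceeds 3 ✗; Tm = 64.9 + 41·(11 − 16.4)/18 = 52.6°C ✓ — fails.
F4 (20 nt, A=5 T=4 G=4 C=7): GC 11/20 = 55.0% ✓; longest run = 2 ✓; Tm = 64.9 + 41·(11 − 16.4)/20 = 53.8°C ✓ — passes.
F5 (21 nt, A=3 T=6 G=7 C=5): GC 12/21 = 57.1% ✓; longest run = 3 ✓; Tm = 64.9 + 41·(12 − 16.4)/21 = 56.3°C ✓ — passes.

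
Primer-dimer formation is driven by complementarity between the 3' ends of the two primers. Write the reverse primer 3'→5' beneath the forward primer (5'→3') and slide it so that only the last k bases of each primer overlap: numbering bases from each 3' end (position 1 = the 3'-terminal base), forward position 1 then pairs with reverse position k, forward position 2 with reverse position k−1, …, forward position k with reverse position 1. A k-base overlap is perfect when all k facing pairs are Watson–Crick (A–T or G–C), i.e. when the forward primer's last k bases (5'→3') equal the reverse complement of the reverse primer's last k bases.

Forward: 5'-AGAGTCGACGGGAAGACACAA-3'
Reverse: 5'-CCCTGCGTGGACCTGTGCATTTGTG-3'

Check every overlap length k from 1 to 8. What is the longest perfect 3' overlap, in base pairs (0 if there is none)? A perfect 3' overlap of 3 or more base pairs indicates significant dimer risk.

Longest perfect overlap: 5 complementary base pairs; significant dimer risk (threshold 3).

Last 8 bases (5'→3') — forward …AGACACAA, reverse …CATTTGTG.
Reverse complement of the reverse primer's last 8 bases: CACAAATG; its first k bases are the reverse complement of the reverse primer's last k bases, so a perfect k-base overlap needs the forward primer's last k bases to equal them.
Comparing (forward last k vs required): k=1: A vs C ✗; k=2: AA vs CA ✗; k=3: CAA vs CAC ✗; k=4: ACAA vs CACA ✗; k=5: CACAA vs CACAA ✓; k=6: ACACAA vs CACAAA ✗; k=7: GACACAA vs CACAAAT ✗; k=8: AGACACAA vs CACAAATG ✗.
Only k = 5 is perfect, so the longest perfect 3' overlap is 5.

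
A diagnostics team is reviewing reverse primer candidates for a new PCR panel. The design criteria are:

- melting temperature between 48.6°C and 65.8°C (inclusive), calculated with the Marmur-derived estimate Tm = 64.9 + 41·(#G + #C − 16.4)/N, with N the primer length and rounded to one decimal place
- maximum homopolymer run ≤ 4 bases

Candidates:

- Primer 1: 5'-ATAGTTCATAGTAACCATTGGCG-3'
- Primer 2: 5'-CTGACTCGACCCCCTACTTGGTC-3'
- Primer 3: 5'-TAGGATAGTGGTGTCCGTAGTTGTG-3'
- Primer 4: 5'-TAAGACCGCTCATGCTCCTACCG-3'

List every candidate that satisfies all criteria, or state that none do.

Primer 1, Primer 3 and Primer 4.

Primer 1 (23 nt, A=7 T=7 G=5 C=4): Tm = 64.9 + 41·(9 − 16.4)/23 = 51.7°C ✓; longest run = 2 ✓ — passes.
Primer 2 (23 nt, A=3 T=6 G=4 C=10): Tm = 64.9 + 41·(14 − 16.4)/23 = 60.6°C ✓; longest run = 5, exceeds 4 ✗ — fails.
Primer 3 (25 nt, A=4 T=9 G=10 C=2): Tm = 64.9 + 41·(12 − 16.4)/25 = 57.7°C ✓; longest run = 2 ✓ — passes.
Primer 4 (23 nt, A=5 T=5 G=4 C=9): Tm = 64.9 + 41·(13 − 16.4)/23 = 58.8°C ✓; longest run = 2 ✓ — passes.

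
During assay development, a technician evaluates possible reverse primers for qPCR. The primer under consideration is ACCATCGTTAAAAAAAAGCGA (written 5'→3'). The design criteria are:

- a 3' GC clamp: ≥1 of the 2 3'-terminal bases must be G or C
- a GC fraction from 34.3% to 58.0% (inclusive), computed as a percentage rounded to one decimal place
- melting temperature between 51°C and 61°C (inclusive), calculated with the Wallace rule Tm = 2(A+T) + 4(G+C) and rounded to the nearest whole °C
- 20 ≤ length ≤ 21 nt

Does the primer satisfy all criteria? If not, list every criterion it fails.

Base counts: A=11, T=3, G=3, C=4 (length 21).
GC clamp: 3' end GA has 1 G/C ✓
GC content: GC 7/21 = 33.3%, outside 34.3–58.0% ✗
Tm: Tm = 2·14 + 4·7 = 56°C ✓
length: length 21 ✓

Fails: GC content.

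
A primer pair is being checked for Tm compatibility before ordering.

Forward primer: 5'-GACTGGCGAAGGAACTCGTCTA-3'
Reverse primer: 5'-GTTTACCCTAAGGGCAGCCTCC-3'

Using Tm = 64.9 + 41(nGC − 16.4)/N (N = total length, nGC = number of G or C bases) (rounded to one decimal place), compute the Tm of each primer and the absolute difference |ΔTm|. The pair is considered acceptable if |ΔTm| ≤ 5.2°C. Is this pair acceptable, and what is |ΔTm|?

Forward: G+C = 12, N = 22 → Tm = 64.9 + 41·(12 − 16.4)/22 = 56.7°C.
Reverse: G+C = 13, N = 22 → Tm = 64.9 + 41·(13 − 16.4)/22 = 58.6°C.
|ΔTm| = |56.7 − 58.6| = 1.9°C, ≤ 5.2°C.

|ΔTm| = 1.9°C; the pair is acceptable.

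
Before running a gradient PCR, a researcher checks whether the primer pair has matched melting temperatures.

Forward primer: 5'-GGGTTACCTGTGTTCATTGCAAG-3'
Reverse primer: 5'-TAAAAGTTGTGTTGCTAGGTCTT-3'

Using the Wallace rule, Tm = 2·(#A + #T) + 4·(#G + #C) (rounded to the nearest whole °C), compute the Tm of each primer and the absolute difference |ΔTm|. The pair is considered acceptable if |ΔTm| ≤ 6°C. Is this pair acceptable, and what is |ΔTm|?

Forward: A=4 T=8 G=7 C=4 → Tm = 2·12 + 4·11 = 68°C.
Reverse: A=5 T=10 G=6 C=2 → Tm = 2·15 + 4·8 = 62°C.
|ΔTm| = |68 − 62| = 6°C, ≤ 6°C.

|ΔTm| = 6°C; the pair is acceptable.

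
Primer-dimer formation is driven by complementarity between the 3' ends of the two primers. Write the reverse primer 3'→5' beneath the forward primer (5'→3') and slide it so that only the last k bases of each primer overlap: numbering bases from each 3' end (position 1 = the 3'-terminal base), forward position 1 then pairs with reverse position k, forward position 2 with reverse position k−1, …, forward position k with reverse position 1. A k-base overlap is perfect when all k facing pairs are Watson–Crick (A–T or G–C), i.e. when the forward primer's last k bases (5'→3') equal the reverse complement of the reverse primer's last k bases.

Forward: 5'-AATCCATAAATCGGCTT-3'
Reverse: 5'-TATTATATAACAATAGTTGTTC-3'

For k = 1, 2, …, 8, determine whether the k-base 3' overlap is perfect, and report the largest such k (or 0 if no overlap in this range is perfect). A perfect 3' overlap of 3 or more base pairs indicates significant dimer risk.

Last 8 bases (5'→3') — forward …ATCGGCTT, reverse …AGTTGTTC.
Reverse complement of the reverse primer's last 8 bases: GAACAACT; its first k bases are the reverse complement of the reverse primer's last k bases, so a perfect k-base overlap needs the forward primer's last k bases to equal them.
Comparing (forward last k vs required): k=1: T vs G ✗; k=2: TT vs GA ✗; k=3: CTT vs GAA ✗; k=4: GCTT vs GAAC ✗; k=5: GGCTT vs GAACA ✗; k=6: CGGCTT vs GAACAA ✗; k=7: TCGGCTT vs GAACAAC ✗; k=8: ATCGGCTT vs GAACAACT ✗.
No overlap length from 1 to 8 is perfect, so the longest perfect 3' overlap is 0.

Longest perfect overlap: 0 complementary base pairs; below the dimer-risk threshold (threshold 3).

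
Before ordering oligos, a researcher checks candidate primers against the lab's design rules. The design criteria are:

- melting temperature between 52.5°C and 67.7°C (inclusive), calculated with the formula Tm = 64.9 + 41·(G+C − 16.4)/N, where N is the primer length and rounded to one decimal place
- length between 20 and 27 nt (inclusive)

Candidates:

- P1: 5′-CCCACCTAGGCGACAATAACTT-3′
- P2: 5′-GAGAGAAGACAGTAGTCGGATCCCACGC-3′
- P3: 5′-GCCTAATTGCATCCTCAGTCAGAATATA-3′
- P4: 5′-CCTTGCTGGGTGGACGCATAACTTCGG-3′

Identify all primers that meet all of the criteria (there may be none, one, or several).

P1 and P4.

P1 (22 nt, A=7 T=4 G=3 C=8): Tm = 64.9 + 41·(11 − 16.4)/22 = 54.8°C ✓; length 22 ✓ — passes.
P2 (28 nt, A=9 T=3 G=9 C=7): Tm = 64.9 + 41·(16 − 16.4)/28 = 64.3°C ✓; length 28, outside 20–27 ✗ — fails.
P3 (28 nt, A=9 T=8 G=4 C=7): Tm = 64.9 + 41·(11 − 16.4)/28 = 57.0°C ✓; length 28, outside 20–27 ✗ — fails.
P4 (27 nt, A=4 T=7 G=9 C=7): Tm = 64.9 + 41·(16 − 16.4)/27 = 64.3°C ✓; length 27 ✓ — passes.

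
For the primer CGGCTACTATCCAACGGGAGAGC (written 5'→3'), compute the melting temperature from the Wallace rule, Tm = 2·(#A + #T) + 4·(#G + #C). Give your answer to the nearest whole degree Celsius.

74°C

Base counts: A=6, T=3, G=7, C=7 (length 23).
Tm = 2·(6+3) + 4·(7+7) = 2·9 + 4·14 = 18 + 56 = 74°C.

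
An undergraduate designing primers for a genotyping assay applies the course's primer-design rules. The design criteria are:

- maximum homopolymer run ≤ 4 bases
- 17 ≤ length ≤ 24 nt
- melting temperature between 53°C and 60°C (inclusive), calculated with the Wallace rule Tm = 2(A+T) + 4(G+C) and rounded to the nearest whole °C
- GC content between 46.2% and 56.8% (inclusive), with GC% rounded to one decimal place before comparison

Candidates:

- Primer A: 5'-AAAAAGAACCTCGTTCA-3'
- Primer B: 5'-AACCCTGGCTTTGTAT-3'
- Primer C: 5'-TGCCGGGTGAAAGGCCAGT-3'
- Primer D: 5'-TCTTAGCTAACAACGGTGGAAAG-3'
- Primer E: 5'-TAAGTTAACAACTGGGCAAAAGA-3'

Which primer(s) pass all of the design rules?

None of the candidates satisfy all criteria.

Primer A (17 nt, A=8 T=3 G=2 C=4): longest run = 5, exceeds 4 ✗; length 17 ✓; Tm = 2·11 + 4·6 = 46°C, outside 53–60°C ✗; GC 6/17 = 35.3%, outside 46.2–56.8% ✗ — fails.
Primer B (16 nt, A=3 T=6 G=3 C=4): longest run = 3 ✓; length 16, outside 17–24 ✗; Tm = 2·9 + 4·7 = 46°C, outside 53–60°C ✗; GC 7/16 = 43.8%, outside 46.2–56.8% ✗ — fails.
Primer C (19 nt, A=4 T=3 G=8 C=4): longest run = 3 ✓; length 19 ✓; Tm = 2·7 + 4·12 = 62°C, outside 53–60°C ✗; GC 12/19 = 63.2%, outside 46.2–56.8% ✗ — fails.
Primer D (23 nt, A=8 T=5 G=6 C=4): longest run = 3 ✓; length 23 ✓; Tm = 2·13 + 4·10 = 66°C, outside 53–60°C ✗; GC 10/23 = 43.5%, outside 46.2–56.8% ✗ — fails.
Primer E (23 nt, A=11 T=4 G=5 C=3): longest run = 4 ✓; length 23 ✓; Tm = 2·15 + 4·8 = 62°C, outside 53–60°C ✗; GC 8/23 = 34.8%, outside 46.2–56.8% ✗ — fails.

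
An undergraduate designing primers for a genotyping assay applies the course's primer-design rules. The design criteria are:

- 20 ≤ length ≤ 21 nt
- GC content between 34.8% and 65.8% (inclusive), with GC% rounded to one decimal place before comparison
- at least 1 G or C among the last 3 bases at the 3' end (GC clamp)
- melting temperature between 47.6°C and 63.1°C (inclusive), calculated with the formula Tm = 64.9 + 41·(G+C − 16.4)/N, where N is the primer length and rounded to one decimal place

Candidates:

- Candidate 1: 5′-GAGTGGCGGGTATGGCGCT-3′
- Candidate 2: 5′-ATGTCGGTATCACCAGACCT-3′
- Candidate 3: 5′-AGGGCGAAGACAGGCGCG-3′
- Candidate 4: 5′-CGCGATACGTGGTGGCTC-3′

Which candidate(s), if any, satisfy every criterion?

Candidate 1 (19 nt, A=2 T=4 G=10 C=3): length 19, outside 20–21 ✗; GC 13/19 = 68.4%, outside 34.8–65.8% ✗; 3' end GCT has 2 G/C ✓; Tm = 64.9 + 41·(13 − 16.4)/19 = 57.6°C ✓ — fails.
Candidate 2 (20 nt, A=5 T=5 G=4 C=6): length 20 ✓; GC 10/20 = 50.0% ✓; 3' end CCT has 2 G/C ✓; Tm = 64.9 + 41·(10 − 16.4)/20 = 51.8°C ✓ — passes.
Candidate 3 (18 nt, A=5 T=0 G=9 C=4): length 18, outside 20–21 ✗; GC 13/18 = 72.2%, outside 34.8–65.8% ✗; 3' end GCG has 3 G/C ✓; Tm = 64.9 + 41·(13 − 16.4)/18 = 57.2°C ✓ — fails.
Candidate 4 (18 nt, A=2 T=4 G=7 C=5): length 18, outside 20–21 ✗; GC 12/18 = 66.7%, outside 34.8–65.8% ✗; 3' end CTC has 2 G/C ✓; Tm = 64.9 + 41·(12 − 16.4)/18 = 54.9°C ✓ — fails.

Candidate 2 only.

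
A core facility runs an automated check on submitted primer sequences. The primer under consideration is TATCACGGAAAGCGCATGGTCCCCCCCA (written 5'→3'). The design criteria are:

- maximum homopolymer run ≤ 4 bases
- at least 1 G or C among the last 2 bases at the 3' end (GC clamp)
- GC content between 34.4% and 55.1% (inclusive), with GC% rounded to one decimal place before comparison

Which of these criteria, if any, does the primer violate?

Fails: homopolymer run, GC content.

Base counts: A=7, T=4, G=6, C=11 (length 28).
homopolymer run: longest run = 7, exceeds 4 ✗
GC clamp: 3' end CA has 1 G/C ✓
GC content: GC 17/28 = 60.7%, outside 34.4–55.1% ✗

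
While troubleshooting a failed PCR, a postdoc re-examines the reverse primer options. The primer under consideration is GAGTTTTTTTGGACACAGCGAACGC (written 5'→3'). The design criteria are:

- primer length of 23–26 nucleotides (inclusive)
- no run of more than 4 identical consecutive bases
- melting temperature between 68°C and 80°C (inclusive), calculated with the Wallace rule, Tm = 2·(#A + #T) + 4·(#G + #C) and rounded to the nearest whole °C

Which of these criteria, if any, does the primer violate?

Fails: homopolymer run.

Base counts: A=6, T=7, G=7, C=5 (length 25).
length: length 25 ✓
homopolymer run: longest run = 7, exceeds 4 ✗
Tm: Tm = 2·13 + 4·12 = 74°C ✓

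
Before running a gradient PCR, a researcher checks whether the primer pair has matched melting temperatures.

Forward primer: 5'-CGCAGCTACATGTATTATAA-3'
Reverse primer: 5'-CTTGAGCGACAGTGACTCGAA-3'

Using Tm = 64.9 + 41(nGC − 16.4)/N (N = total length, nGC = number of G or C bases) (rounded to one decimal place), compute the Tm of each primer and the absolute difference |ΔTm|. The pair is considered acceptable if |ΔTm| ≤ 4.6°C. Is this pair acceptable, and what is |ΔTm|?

Forward: G+C = 7, N = 20 → Tm = 64.9 + 41·(7 − 16.4)/20 = 45.6°C.
Reverse: G+C = 11, N = 21 → Tm = 64.9 + 41·(11 − 16.4)/21 = 54.4°C.
|ΔTm| = |45.6 − 54.4| = 8.8°C, > 4.6°C.

|ΔTm| = 8.8°C; the pair is not acceptable.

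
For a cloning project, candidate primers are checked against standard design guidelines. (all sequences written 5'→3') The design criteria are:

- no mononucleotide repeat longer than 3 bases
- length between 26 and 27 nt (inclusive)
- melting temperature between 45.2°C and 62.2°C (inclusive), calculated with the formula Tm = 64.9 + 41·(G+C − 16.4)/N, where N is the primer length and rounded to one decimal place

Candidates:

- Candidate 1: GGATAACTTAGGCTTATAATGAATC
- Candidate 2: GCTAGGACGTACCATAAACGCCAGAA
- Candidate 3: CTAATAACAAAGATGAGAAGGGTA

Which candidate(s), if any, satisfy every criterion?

Candidate 1 (25 nt, A=9 T=8 G=5 C=3): longest run = 2 ✓; length 25, outside 26–27 ✗; Tm = 64.9 + 41·(8 − 16.4)/25 = 51.1°C ✓ — fails.
Candidate 2 (26 nt, A=10 T=3 G=6 C=7): longest run = 3 ✓; length 26 ✓; Tm = 64.9 + 41·(13 − 16.4)/26 = 59.5°C ✓ — passes.
Candidate 3 (24 nt, A=12 T=4 G=6 C=2): longest run = 3 ✓; length 24, outside 26–27 ✗; Tm = 64.9 + 41·(8 − 16.4)/24 = 50.6°C ✓ — fails.

Candidate 2 only.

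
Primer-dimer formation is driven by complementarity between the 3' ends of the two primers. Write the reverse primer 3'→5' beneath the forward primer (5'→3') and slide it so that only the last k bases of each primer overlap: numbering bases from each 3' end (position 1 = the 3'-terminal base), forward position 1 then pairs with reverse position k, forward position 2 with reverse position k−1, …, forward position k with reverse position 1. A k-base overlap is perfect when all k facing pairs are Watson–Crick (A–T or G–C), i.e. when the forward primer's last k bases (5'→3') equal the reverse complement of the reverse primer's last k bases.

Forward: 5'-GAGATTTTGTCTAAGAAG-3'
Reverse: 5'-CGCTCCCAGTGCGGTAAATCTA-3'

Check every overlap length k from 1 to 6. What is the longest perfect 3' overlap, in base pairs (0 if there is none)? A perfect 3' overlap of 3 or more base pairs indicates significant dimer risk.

Longest perfect overlap: 0 complementary base pairs; below the dimer-risk threshold (threshold 3).

Last 6 bases (5'→3') — forward …AAGAAG, reverse …AATCTA.
Reverse complement of the reverse primer's last 6 bases: TAGATT; its first k bases are the reverse complement of the reverse primer's last k bases, so a perfect k-base overlap needs the forward primer's last k bases to equal them.
Comparing (forward last k vs required): k=1: G vs T ✗; k=2: AG vs TA ✗; k=3: AAG vs TAG ✗; k=4: GAAG vs TAGA ✗; k=5: AGAAG vs TAGAT ✗; k=6: AAGAAG vs TAGATT ✗.
No overlap length from 1 to 6 is perfect, so the longest perfect 3' overlap is 0.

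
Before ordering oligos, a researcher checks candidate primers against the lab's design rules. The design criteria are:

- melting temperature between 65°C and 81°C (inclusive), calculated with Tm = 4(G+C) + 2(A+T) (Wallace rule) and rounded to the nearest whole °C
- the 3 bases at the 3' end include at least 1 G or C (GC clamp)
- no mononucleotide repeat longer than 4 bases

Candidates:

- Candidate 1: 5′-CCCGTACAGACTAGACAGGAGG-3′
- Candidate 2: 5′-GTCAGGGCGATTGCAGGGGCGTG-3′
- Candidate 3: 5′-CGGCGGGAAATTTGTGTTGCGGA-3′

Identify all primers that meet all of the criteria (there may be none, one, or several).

Candidate 1 (22 nt, A=7 T=2 G=7 C=6): Tm = 2·9 + 4·13 = 70°C ✓; 3' end AGG has 2 G/C ✓; longest run = 3 ✓ — passes.
Candidate 2 (23 nt, A=3 T=4 G=12 C=4): Tm = 2·7 + 4·16 = 78°C ✓; 3' end GTG has 2 G/C ✓; longest run = 4 ✓ — passes.
Candidate 3 (23 nt, A=4 T=6 G=10 C=3): Tm = 2·10 + 4·13 = 72°C ✓; 3' end GGA has 2 G/C ✓; longest run = 3 ✓ — passes.

Candidate 1, Candidate 2 and Candidate 3.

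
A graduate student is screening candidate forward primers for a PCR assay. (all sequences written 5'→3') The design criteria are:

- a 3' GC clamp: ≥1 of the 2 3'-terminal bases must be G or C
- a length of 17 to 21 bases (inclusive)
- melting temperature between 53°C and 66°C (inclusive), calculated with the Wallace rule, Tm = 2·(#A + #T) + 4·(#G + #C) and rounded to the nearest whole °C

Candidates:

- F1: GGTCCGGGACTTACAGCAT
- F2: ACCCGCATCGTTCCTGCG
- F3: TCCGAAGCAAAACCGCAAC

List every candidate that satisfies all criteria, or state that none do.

F2 and F3.

F1 (19 nt, A=4 T=4 G=6 C=5): 3' end AT has 0 G/C, need ≥1 ✗; length 19 ✓; Tm = 2·8 + 4·11 = 60°C ✓ — fails.
F2 (18 nt, A=2 T=4 G=4 C=8): 3' end CG has 2 G/C ✓; length 18 ✓; Tm = 2·6 + 4·12 = 60°C ✓ — passes.
F3 (19 nt, A=8 T=1 G=3 C=7): 3' end AC has 1 G/C ✓; length 19 ✓; Tm = 2·9 + 4·10 = 58°C ✓ — passes.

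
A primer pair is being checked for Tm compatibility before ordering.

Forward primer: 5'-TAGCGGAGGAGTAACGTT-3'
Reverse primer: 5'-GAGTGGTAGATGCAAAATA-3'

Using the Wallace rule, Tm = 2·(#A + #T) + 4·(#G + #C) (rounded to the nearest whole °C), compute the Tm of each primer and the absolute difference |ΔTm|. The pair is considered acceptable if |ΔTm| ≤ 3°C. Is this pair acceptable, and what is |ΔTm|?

|ΔTm| = 2°C; the pair is acceptable.

Forward: A=5 T=4 G=7 C=2 → Tm = 2·9 + 4·9 = 54°C.
Reverse: A=8 T=4 G=6 C=1 → Tm = 2·12 + 4·7 = 52°C.
|ΔTm| = |54 − 52| = 2°C, ≤ 3°C.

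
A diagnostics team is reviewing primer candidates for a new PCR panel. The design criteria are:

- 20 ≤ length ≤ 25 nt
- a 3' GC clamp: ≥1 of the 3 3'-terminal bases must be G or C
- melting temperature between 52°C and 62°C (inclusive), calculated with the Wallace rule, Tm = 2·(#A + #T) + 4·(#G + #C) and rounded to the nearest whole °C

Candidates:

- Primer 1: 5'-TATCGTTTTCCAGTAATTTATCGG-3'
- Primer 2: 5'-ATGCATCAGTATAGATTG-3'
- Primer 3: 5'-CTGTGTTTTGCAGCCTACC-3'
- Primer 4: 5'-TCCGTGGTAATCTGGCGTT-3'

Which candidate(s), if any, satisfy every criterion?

None of the candidates satisfy all criteria.

Primer 1 (24 nt, A=5 T=11 G=4 C=4): length 24 ✓; 3' end CGG has 3 G/C ✓; Tm = 2·16 + 4·8 = 64°C, outside 52–62°C ✗ — fails.
Primer 2 (18 nt, A=6 T=6 G=4 C=2): length 18, outside 20–25 ✗; 3' end TTG has 1 G/C ✓; Tm = 2·12 + 4·6 = 48°C, outside 52–62°C ✗ — fails.
Primer 3 (19 nt, A=2 T=7 G=4 C=6): length 19, outside 20–25 ✗; 3' end ACC has 2 G/C ✓; Tm = 2·9 + 4·10 = 58°C ✓ — fails.
Primer 4 (19 nt, A=2 T=7 G=6 C=4): length 19, outside 20–25 ✗; 3' end GTT has 1 G/C ✓; Tm = 2·9 + 4·10 = 58°C ✓ — fails.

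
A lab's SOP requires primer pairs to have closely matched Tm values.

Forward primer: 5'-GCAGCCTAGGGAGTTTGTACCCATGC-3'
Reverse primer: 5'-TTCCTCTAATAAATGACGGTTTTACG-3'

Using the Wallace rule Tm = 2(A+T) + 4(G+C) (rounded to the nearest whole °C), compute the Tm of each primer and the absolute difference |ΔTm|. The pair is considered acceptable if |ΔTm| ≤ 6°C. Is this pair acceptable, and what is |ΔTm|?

|ΔTm| = 12°C; the pair is not acceptable.

Forward: A=5 T=6 G=8 C=7 → Tm = 2·11 + 4·15 = 82°C.
Reverse: A=7 T=10 G=4 C=5 → Tm = 2·17 + 4·9 = 70°C.
|ΔTm| = |82 − 70| = 12°C, > 6°C.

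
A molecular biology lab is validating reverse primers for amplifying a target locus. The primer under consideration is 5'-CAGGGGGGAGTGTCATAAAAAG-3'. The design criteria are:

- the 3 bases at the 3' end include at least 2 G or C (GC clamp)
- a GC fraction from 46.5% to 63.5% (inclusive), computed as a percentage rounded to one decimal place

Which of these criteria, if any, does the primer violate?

Base counts: A=8, T=3, G=9, C=2 (length 22).
GC clamp: 3' end AAG has 1 G/C, need ≥2 ✗
GC content: GC 11/22 = 50.0% ✓

Fails: GC clamp.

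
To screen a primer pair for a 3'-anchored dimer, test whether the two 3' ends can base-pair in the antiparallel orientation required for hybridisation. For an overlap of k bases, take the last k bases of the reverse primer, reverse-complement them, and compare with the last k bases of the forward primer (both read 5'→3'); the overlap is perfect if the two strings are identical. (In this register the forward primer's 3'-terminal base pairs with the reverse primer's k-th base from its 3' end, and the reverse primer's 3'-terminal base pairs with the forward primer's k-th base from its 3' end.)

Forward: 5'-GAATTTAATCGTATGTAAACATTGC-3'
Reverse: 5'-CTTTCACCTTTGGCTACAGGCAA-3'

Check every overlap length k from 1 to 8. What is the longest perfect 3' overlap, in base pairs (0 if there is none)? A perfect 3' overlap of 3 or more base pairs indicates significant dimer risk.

Longest perfect overlap: 4 complementary base pairs; significant dimer risk (threshold 3).

Last 8 bases (5'→3') — forward …AACATTGC, reverse …ACAGGCAA.
Reverse complement of the reverse primer's last 8 bases: TTGCCTGT; its first k bases are the reverse complement of the reverse primer's last k bases, so a perfect k-base overlap needs the forward primer's last k bases to equal them.
Comparing (forward last k vs required): k=1: C vs T ✗; k=2: GC vs TT ✗; k=3: TGC vs TTG ✗; k=4: TTGC vs TTGC ✓; k=5: ATTGC vs TTGCC ✗; k=6: CATTGC vs TTGCCT ✗; k=7: ACATTGC vs TTGCCTG ✗; k=8: AACATTGC vs TTGCCTGT ✗.
Only k = 4 is perfect, so the longest perfect 3' overlap is 4.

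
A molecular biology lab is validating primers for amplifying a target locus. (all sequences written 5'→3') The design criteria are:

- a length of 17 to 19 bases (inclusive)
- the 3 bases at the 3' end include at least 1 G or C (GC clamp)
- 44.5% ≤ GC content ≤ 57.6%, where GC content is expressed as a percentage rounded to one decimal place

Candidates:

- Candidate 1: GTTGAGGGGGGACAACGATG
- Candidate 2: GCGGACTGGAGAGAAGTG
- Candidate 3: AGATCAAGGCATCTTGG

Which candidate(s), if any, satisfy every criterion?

Candidate 1 (20 nt, A=5 T=3 G=10 C=2): length 20, outside 17–19 ✗; 3' end ATG has 1 G/C ✓; GC 12/20 = 60.0%, outside 44.5–57.6% ✗ — fails.
Candidate 2 (18 nt, A=5 T=2 G=9 C=2): length 18 ✓; 3' end GTG has 2 G/C ✓; GC 11/18 = 61.1%, outside 44.5–57.6% ✗ — fails.
Candidate 3 (17 nt, A=5 T=4 G=5 C=3): length 17 ✓; 3' end TGG has 2 G/C ✓; GC 8/17 = 47.1% ✓ — passes.

Candidate 3 only.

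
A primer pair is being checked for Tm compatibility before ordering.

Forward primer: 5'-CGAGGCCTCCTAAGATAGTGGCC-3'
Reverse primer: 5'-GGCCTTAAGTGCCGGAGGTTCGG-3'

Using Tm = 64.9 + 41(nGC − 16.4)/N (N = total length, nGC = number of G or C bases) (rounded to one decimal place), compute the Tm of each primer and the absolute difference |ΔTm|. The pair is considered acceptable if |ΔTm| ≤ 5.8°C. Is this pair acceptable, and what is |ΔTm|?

|ΔTm| = 1.8°C; the pair is acceptable.

Forward: G+C = 14, N = 23 → Tm = 64.9 + 41·(14 − 16.4)/23 = 60.6°C.
Reverse: G+C = 15, N = 23 → Tm = 64.9 + 41·(15 − 16.4)/23 = 62.4°C.
|ΔTm| = |60.6 − 62.4| = 1.8°C, ≤ 5.8°C.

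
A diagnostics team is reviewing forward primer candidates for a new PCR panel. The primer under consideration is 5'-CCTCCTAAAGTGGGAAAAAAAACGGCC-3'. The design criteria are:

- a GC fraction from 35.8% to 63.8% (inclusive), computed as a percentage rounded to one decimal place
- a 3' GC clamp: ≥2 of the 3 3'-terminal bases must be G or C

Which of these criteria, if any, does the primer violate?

Meets all criteria.

Base counts: A=11, T=3, G=6, C=7 (length 27).
GC content: GC 13/27 = 48.1% ✓
GC clamp: 3' end GCC has 3 G/C ✓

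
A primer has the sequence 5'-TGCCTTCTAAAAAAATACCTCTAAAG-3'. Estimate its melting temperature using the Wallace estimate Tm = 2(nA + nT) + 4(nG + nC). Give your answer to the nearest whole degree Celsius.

68°C

Base counts: A=11, T=7, G=2, C=6 (length 26).
Tm = 2·(11+7) + 4·(2+6) = 2·18 + 4·8 = 36 + 32 = 68°C.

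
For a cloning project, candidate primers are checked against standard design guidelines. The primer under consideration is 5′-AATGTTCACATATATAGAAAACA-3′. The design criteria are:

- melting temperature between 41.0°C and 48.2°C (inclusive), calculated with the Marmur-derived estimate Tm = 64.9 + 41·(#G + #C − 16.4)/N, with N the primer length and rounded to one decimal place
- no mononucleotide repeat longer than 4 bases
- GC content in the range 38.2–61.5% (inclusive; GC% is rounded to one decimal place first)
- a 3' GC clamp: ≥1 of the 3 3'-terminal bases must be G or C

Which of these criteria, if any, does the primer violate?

Base counts: A=12, T=6, G=2, C=3 (length 23).
Tm: Tm = 64.9 + 41·(5 − 16.4)/23 = 44.6°C ✓
homopolymer run: longest run = 4 ✓
GC content: GC 5/23 = 21.7%, outside 38.2–61.5% ✗
GC clamp: 3' end ACA has 1 G/C ✓

Fails: GC content.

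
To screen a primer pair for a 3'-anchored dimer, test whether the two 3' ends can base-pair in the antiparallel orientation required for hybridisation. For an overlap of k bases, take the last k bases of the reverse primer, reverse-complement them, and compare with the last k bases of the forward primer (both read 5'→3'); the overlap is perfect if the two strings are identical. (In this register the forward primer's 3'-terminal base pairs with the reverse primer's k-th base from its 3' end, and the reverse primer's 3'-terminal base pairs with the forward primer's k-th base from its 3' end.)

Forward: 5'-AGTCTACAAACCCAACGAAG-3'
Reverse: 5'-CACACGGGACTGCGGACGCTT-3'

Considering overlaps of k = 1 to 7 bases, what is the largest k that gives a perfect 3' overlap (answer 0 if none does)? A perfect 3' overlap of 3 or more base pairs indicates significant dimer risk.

Last 7 bases (5'→3') — forward …AACGAAG, reverse …GACGCTT.
Reverse complement of the reverse primer's last 7 bases: AAGCGTC; its first k bases are the reverse complement of the reverse primer's last k bases, so a perfect k-base overlap needs the forward primer's last k bases to equal them.
Comparing (forward last k vs required): k=1: G vs A ✗; k=2: AG vs AA ✗; k=3: AAG vs AAG ✓; k=4: GAAG vs AAGC ✗; k=5: CGAAG vs AAGCG ✗; k=6: ACGAAG vs AAGCGT ✗; k=7: AACGAAG vs AAGCGTC ✗.
Only k = 3 is perfect, so the longest perfect 3' overlap is 3.

Longest perfect overlap: 3 complementary base pairs; significant dimer risk (threshold 3).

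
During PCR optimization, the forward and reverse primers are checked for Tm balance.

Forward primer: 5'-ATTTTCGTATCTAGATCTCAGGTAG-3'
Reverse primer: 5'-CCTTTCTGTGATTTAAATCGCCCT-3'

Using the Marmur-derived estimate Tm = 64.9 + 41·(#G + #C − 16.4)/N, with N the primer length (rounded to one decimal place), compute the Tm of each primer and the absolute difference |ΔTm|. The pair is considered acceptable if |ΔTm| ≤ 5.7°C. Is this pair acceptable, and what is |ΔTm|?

Forward: G+C = 9, N = 25 → Tm = 64.9 + 41·(9 − 16.4)/25 = 52.8°C.
Reverse: G+C = 10, N = 24 → Tm = 64.9 + 41·(10 − 16.4)/24 = 54.0°C.
|ΔTm| = |52.8 − 54.0| = 1.2°C, ≤ 5.7°C.

|ΔTm| = 1.2°C; the pair is acceptable.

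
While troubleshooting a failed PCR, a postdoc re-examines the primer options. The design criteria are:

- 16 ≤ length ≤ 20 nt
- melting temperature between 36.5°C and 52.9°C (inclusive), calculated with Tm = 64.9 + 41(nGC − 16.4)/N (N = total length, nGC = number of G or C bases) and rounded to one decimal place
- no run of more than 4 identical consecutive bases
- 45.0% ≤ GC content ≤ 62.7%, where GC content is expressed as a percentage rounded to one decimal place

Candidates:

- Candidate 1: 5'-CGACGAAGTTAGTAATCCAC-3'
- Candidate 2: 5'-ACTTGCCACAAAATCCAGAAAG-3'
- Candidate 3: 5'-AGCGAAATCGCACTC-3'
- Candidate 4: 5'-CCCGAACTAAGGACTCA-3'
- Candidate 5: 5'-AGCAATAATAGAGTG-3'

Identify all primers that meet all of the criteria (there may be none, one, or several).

Candidate 1 and Candidate 4.

Candidate 1 (20 nt, A=7 T=4 G=4 C=5): length 20 ✓; Tm = 64.9 + 41·(9 − 16.4)/20 = 49.7°C ✓; longest run = 2 ✓; GC 9/20 = 45.0% ✓ — passes.
Candidate 2 (22 nt, A=10 T=3 G=3 C=6): length 22, outside 16–20 ✗; Tm = 64.9 + 41·(9 − 16.4)/22 = 51.1°C ✓; longest run = 4 ✓; GC 9/22 = 40.9%, outside 45.0–62.7% ✗ — fails.
Candidate 3 (15 nt, A=5 T=2 G=3 C=5): length 15, outside 16–20 ✗; Tm = 64.9 + 41·(8 − 16.4)/15 = 41.9°C ✓; longest run = 3 ✓; GC 8/15 = 53.3% ✓ — fails.
Candidate 4 (17 nt, A=6 T=2 G=3 C=6): length 17 ✓; Tm = 64.9 + 41·(9 − 16.4)/17 = 47.1°C ✓; longest run = 3 ✓; GC 9/17 = 52.9% ✓ — passes.
Candidate 5 (15 nt, A=7 T=3 G=4 C=1): length 15, outside 16–20 ✗; Tm = 64.9 + 41·(5 − 16.4)/15 = 33.7°C, outside 36.5–52.9°C ✗; longest run = 2 ✓; GC 5/15 = 33.3%, outside 45.0–62.7% ✗ — fails.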